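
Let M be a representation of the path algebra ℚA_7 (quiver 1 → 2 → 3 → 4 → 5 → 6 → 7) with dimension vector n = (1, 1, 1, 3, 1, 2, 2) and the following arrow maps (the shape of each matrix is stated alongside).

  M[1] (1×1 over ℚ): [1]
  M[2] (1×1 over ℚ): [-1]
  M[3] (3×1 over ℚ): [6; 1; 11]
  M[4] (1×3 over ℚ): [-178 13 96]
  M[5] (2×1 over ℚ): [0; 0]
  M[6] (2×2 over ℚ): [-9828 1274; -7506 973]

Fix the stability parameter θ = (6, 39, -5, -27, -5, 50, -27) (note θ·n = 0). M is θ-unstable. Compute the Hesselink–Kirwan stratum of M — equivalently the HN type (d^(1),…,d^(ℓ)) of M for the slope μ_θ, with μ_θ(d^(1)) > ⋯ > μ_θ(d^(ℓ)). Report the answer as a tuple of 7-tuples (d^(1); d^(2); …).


Barcode: M ≅ I[1,5], I[4,4]^2, I[6,6], I[6,7], I[7,7]. HN layers by μ_θ (4 steps, strictly decreasing):
  μ^(1)=50; μ^(2)=23/2; μ^(3)=8/5; μ^(4)=-27

((0, 0, 0, 0, 0, 1, 0); (0, 0, 0, 0, 0, 1, 1); (1, 1, 1, 1, 1, 0, 0); (0, 0, 0, 2, 0, 0, 1))


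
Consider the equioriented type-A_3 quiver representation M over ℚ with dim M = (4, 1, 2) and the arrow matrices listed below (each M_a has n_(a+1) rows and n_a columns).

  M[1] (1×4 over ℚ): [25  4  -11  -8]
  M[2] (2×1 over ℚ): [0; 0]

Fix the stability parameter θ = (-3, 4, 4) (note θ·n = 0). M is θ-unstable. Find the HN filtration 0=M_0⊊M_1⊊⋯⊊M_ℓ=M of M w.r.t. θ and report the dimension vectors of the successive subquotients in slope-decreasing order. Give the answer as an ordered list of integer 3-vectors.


Interval decomposition of M: I[1,1]^3, I[1,2], I[3,3]^2.
HN type (ℓ=2): μ^(1)=4; μ^(2)=-3

((0, 1, 2); (4, 0, 0))


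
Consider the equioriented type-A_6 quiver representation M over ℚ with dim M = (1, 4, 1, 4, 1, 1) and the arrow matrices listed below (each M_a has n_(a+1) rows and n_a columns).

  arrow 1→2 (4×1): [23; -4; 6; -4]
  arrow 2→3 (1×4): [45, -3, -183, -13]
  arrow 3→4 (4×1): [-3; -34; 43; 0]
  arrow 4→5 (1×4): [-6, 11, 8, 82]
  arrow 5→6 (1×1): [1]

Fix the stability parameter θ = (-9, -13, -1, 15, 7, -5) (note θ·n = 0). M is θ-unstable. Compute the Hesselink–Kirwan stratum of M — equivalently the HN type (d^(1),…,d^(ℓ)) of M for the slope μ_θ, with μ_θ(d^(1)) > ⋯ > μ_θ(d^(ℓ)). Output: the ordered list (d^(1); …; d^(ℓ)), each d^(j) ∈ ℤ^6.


Barcode: M ≅ I[1,6], I[2,2]^3, I[4,4]^3. HN layers by μ_θ (5 steps, strictly decreasing):
  μ^(1)=15; μ^(2)=17/3; μ^(3)=-1; μ^(4)=-11; μ^(5)=-13

((0, 0, 0, 3, 0, 0); (0, 0, 0, 1, 1, 1); (0, 0, 1, 0, 0, 0); (1, 1, 0, 0, 0, 0); (0, 3, 0, 0, 0, 0))


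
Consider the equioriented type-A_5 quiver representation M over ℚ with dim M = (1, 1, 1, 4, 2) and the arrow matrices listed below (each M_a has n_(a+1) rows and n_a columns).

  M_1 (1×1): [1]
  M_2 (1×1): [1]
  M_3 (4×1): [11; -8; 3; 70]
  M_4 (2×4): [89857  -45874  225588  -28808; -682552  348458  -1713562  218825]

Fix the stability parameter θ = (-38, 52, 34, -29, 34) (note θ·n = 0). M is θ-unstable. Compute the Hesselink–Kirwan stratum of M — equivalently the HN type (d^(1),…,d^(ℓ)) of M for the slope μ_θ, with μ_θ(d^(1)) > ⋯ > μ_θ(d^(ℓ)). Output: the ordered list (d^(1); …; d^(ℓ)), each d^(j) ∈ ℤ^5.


Barcode: M ≅ I[1,5], I[4,4]^2, I[4,5]. HN layers by μ_θ (4 steps, strictly decreasing):
  μ^(1)=34; μ^(2)=19; μ^(3)=-29; μ^(4)=-38

((0, 0, 0, 0, 2); (0, 1, 1, 1, 0); (0, 0, 0, 3, 0); (1, 0, 0, 0, 0))


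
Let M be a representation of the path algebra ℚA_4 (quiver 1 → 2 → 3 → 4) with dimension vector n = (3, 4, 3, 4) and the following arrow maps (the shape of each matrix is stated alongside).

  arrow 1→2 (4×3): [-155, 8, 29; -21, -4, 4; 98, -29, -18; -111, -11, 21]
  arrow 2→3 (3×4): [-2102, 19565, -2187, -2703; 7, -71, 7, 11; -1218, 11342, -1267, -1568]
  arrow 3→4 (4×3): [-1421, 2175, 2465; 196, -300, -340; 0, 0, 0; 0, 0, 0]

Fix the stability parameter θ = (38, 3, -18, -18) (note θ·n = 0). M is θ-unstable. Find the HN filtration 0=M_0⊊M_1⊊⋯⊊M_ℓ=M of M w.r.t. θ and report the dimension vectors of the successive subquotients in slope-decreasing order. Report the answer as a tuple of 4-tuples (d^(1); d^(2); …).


Interval decomposition of M: I[1,3]^2, I[1,4], I[2,2], I[4,4]^3.
HN type (ℓ=4): μ^(1)=23/3; μ^(2)=3; μ^(3)=5/4; μ^(4)=-18

((2, 2, 2, 0); (0, 1, 0, 0); (1, 1, 1, 1); (0, 0, 0, 3))


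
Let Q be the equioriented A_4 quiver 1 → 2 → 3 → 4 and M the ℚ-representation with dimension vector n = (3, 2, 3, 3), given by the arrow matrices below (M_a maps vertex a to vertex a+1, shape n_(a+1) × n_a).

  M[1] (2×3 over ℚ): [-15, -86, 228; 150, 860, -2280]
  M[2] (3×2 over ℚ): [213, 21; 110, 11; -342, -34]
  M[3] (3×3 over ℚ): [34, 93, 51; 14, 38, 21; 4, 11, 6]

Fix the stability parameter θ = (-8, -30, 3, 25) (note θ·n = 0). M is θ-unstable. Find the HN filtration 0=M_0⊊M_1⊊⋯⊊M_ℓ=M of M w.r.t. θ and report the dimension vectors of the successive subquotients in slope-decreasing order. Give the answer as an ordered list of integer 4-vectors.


Interval decomposition of M: I[1,1]^2, I[1,3], I[2,4], I[3,4], I[4,4].
HN type (ℓ=5): μ^(1)=25; μ^(2)=3; μ^(3)=-8; μ^(4)=-19; μ^(5)=-30

((0, 0, 0, 3); (0, 0, 3, 0); (2, 0, 0, 0); (1, 1, 0, 0); (0, 1, 0, 0))


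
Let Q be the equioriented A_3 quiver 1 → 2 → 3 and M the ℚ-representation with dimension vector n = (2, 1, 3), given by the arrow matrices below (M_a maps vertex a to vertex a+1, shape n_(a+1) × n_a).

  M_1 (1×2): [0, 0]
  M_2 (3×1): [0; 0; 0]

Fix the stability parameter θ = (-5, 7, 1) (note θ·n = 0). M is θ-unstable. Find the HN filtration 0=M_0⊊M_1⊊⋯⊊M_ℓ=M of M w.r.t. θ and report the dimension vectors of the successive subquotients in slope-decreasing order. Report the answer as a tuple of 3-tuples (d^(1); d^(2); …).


Interval decomposition of M: I[1,1]^2, I[2,2], I[3,3]^3.
HN type (ℓ=3): μ^(1)=7; μ^(2)=1; μ^(3)=-5

((0, 1, 0); (0, 0, 3); (2, 0, 0))


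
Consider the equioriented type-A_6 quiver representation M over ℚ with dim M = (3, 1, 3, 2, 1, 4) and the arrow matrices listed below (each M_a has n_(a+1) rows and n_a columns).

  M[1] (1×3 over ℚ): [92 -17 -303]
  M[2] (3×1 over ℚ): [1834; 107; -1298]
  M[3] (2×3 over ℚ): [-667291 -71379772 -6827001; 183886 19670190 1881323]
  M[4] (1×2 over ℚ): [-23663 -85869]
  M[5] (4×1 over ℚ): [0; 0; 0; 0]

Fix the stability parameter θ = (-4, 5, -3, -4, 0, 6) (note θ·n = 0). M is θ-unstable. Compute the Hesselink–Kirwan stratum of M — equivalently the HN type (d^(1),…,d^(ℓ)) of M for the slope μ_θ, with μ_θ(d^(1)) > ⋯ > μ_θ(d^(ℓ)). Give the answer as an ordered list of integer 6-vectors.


Interval decomposition of M: I[1,1]^2, I[1,3], I[3,4], I[3,5], I[6,6]^4.
HN type (ℓ=5): μ^(1)=6; μ^(2)=1; μ^(3)=0; μ^(4)=-7/2; μ^(5)=-4

((0, 0, 0, 0, 0, 4); (0, 1, 1, 0, 0, 0); (0, 0, 0, 0, 1, 0); (0, 0, 2, 2, 0, 0); (3, 0, 0, 0, 0, 0))


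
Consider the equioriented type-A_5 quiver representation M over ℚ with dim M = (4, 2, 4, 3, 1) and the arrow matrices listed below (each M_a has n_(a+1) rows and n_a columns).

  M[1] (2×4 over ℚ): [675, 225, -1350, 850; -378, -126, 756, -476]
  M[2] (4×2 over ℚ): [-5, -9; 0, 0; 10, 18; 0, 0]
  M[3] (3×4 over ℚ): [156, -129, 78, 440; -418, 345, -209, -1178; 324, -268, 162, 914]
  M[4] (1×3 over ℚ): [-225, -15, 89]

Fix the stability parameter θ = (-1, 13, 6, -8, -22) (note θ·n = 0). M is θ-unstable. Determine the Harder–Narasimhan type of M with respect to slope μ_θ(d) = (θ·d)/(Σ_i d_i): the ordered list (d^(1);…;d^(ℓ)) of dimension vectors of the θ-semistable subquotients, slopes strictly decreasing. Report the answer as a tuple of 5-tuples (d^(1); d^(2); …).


Via rank(M_{q-1}∘⋯∘M_p): M ≅ I[1,1]^3, I[1,3], I[2,2], I[3,4]^2, I[3,5].
μ_θ-semistable layers: μ^(1)=13; μ^(2)=19/2; μ^(3)=-1; μ^(4)=-8

((0, 1, 0, 0, 0); (0, 1, 1, 0, 0); (4, 0, 2, 2, 0); (0, 0, 1, 1, 1))


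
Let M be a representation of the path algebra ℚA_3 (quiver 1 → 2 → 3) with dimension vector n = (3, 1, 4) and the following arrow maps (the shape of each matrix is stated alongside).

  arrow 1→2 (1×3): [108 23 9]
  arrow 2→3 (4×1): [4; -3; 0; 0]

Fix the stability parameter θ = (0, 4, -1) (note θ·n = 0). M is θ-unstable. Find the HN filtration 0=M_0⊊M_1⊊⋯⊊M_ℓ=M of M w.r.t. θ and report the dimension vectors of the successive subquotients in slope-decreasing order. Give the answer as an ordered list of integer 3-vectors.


Via rank(M_{q-1}∘⋯∘M_p): M ≅ I[1,1]^2, I[1,3], I[3,3]^3.
μ_θ-semistable layers: μ^(1)=3/2; μ^(2)=0; μ^(3)=-1

((0, 1, 1); (3, 0, 0); (0, 0, 3))


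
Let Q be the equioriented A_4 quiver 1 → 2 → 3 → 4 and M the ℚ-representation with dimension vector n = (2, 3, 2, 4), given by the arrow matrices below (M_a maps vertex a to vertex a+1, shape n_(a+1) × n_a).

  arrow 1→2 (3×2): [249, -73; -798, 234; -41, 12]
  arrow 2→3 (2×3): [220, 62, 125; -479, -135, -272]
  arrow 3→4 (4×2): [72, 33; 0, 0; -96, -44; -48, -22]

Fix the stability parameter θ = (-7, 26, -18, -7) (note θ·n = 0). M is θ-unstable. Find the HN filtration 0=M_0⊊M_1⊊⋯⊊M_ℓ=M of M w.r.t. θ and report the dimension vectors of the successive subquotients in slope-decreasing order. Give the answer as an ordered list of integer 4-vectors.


Barcode: M ≅ I[1,3], I[1,4], I[2,2], I[4,4]^3. HN layers by μ_θ (4 steps, strictly decreasing):
  μ^(1)=26; μ^(2)=4; μ^(3)=1/3; μ^(4)=-7

((0, 1, 0, 0); (0, 1, 1, 0); (0, 1, 1, 1); (2, 0, 0, 3))


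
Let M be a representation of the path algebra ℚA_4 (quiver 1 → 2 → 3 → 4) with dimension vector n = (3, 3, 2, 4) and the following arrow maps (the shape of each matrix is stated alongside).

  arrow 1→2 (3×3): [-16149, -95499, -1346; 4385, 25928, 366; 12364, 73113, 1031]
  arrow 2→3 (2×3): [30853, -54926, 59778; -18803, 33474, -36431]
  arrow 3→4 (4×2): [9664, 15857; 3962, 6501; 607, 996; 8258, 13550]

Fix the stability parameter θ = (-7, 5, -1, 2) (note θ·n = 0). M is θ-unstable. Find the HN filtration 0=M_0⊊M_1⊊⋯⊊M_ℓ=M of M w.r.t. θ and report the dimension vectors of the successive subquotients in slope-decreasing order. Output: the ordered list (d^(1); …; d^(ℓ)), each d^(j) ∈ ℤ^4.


Barcode: M ≅ I[1,2], I[1,4]^2, I[4,4]^2. HN layers by μ_θ (3 steps, strictly decreasing):
  μ^(1)=5; μ^(2)=2; μ^(3)=-7

((0, 1, 0, 0); (0, 2, 2, 4); (3, 0, 0, 0))


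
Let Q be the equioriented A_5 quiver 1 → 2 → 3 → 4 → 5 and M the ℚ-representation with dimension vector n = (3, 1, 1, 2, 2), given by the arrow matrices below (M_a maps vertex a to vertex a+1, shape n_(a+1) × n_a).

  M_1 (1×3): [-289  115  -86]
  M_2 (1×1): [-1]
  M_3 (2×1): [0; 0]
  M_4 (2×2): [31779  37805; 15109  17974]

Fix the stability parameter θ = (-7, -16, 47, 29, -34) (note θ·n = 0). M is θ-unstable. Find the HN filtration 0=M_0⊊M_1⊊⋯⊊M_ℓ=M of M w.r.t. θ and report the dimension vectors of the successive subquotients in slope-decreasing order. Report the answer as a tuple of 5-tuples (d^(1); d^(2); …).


Via rank(M_{q-1}∘⋯∘M_p): M ≅ I[1,1]^2, I[1,3], I[4,5]^2.
μ_θ-semistable layers: μ^(1)=47; μ^(2)=-5/2; μ^(3)=-7; μ^(4)=-23/2

((0, 0, 1, 0, 0); (0, 0, 0, 2, 2); (2, 0, 0, 0, 0); (1, 1, 0, 0, 0))


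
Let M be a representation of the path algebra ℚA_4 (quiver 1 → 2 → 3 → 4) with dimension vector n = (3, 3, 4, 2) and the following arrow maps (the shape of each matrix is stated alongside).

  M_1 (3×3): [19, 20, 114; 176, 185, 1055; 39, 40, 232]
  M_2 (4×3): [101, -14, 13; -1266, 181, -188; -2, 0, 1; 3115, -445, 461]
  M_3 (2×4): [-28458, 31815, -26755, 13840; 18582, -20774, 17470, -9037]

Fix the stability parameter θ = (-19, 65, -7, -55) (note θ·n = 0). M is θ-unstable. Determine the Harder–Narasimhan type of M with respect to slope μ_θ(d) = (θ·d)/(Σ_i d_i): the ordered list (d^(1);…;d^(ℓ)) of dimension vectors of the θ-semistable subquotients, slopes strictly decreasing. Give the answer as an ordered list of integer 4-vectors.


Interval decomposition of M: I[1,3], I[1,4]^2, I[3,3].
HN type (ℓ=4): μ^(1)=29; μ^(2)=1; μ^(3)=-7; μ^(4)=-19

((0, 1, 1, 0); (0, 2, 2, 2); (0, 0, 1, 0); (3, 0, 0, 0))


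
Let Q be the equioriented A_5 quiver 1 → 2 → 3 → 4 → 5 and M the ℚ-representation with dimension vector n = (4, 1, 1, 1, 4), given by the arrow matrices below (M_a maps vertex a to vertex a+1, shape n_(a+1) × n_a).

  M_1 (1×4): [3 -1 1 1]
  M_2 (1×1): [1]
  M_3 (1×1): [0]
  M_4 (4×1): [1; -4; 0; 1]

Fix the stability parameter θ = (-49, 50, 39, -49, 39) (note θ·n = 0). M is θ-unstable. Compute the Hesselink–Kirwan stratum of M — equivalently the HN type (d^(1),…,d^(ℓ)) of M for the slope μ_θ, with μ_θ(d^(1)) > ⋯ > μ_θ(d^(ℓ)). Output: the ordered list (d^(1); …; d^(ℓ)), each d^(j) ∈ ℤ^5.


Via rank(M_{q-1}∘⋯∘M_p): M ≅ I[1,1]^3, I[1,3], I[4,5], I[5,5]^3.
μ_θ-semistable layers: μ^(1)=89/2; μ^(2)=39; μ^(3)=-49

((0, 1, 1, 0, 0); (0, 0, 0, 0, 4); (4, 0, 0, 1, 0))


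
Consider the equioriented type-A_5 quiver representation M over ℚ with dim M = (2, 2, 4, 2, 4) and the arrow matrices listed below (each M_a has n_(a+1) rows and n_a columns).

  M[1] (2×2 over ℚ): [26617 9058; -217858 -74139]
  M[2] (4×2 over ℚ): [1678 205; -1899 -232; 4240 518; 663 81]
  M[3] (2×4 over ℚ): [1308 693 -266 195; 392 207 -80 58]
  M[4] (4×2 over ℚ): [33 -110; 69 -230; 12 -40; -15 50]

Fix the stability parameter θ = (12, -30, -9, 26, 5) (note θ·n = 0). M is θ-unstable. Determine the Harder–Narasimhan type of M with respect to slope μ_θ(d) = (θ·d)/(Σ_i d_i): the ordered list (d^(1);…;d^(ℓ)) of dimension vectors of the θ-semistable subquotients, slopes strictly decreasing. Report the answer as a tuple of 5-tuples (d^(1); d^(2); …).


Via rank(M_{q-1}∘⋯∘M_p): M ≅ I[1,4], I[1,5], I[3,3]^2, I[5,5]^3.
μ_θ-semistable layers: μ^(1)=26; μ^(2)=31/2; μ^(3)=5; μ^(4)=-9

((0, 0, 0, 1, 0); (0, 0, 0, 1, 1); (0, 0, 0, 0, 3); (2, 2, 4, 0, 0))


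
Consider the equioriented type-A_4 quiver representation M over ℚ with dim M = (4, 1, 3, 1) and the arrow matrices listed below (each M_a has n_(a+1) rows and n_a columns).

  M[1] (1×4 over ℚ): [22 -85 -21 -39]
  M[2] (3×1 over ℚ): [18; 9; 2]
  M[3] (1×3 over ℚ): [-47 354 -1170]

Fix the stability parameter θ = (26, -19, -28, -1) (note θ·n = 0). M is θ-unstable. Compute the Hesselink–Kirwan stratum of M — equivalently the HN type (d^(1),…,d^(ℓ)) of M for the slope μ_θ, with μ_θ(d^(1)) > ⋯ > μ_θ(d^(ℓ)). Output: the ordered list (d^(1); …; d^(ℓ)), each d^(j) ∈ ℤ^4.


Via rank(M_{q-1}∘⋯∘M_p): M ≅ I[1,1]^3, I[1,3], I[3,3], I[3,4].
μ_θ-semistable layers: μ^(1)=26; μ^(2)=-1; μ^(3)=-7; μ^(4)=-28

((3, 0, 0, 0); (0, 0, 0, 1); (1, 1, 1, 0); (0, 0, 2, 0))


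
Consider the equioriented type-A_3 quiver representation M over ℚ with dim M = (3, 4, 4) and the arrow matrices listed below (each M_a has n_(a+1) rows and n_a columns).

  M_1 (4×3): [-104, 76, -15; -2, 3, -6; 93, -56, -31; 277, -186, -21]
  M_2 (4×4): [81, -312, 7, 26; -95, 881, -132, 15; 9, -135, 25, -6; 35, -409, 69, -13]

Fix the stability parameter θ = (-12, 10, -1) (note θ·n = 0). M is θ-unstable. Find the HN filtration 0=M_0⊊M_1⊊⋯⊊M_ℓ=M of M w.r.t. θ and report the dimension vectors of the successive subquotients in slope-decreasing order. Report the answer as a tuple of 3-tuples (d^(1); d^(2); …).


Via rank(M_{q-1}∘⋯∘M_p): M ≅ I[1,3]^3, I[2,3].
μ_θ-semistable layers: μ^(1)=9/2; μ^(2)=-12

((0, 4, 4); (3, 0, 0))


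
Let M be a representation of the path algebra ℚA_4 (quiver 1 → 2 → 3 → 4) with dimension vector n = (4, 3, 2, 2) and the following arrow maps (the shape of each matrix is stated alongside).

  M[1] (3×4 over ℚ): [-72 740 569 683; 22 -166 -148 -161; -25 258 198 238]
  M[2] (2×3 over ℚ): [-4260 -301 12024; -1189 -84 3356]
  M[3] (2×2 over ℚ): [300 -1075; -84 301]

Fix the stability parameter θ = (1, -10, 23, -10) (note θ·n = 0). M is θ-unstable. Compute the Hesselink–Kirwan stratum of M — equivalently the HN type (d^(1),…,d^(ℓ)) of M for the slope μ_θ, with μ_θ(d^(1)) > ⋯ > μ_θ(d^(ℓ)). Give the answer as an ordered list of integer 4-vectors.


Barcode: M ≅ I[1,1], I[1,2], I[1,3], I[1,4], I[4,4]. HN layers by μ_θ (5 steps, strictly decreasing):
  μ^(1)=23; μ^(2)=13/2; μ^(3)=1; μ^(4)=-9/2; μ^(5)=-10

((0, 0, 1, 0); (0, 0, 1, 1); (1, 0, 0, 0); (3, 3, 0, 0); (0, 0, 0, 1))


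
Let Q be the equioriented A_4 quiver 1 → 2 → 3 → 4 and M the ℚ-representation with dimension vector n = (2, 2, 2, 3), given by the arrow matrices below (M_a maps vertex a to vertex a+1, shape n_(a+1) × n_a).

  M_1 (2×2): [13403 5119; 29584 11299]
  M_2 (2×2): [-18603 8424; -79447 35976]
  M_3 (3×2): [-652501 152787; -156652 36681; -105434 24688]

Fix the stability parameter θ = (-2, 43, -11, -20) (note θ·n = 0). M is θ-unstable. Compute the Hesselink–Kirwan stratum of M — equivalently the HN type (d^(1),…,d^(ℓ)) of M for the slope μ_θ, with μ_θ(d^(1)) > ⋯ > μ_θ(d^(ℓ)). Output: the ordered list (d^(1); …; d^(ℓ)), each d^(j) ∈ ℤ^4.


Barcode: M ≅ I[1,2], I[1,4], I[3,4], I[4,4]. HN layers by μ_θ (5 steps, strictly decreasing):
  μ^(1)=43; μ^(2)=4; μ^(3)=-2; μ^(4)=-31/2; μ^(5)=-20

((0, 1, 0, 0); (0, 1, 1, 1); (2, 0, 0, 0); (0, 0, 1, 1); (0, 0, 0, 1))


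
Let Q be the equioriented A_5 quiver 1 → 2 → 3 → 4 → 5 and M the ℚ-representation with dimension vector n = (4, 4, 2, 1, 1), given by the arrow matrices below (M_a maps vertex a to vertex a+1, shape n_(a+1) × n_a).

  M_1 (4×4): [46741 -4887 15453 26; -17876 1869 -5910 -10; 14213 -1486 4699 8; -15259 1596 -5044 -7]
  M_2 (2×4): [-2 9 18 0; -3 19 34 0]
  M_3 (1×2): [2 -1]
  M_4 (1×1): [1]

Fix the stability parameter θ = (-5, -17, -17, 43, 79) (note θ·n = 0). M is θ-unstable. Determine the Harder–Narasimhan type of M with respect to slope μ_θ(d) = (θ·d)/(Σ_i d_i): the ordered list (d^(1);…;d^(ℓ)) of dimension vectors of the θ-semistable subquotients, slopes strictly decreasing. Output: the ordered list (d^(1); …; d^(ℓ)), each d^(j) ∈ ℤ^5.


Via rank(M_{q-1}∘⋯∘M_p): M ≅ I[1,1], I[1,2], I[1,3], I[1,5], I[2,2].
μ_θ-semistable layers: μ^(1)=79; μ^(2)=43; μ^(3)=-5; μ^(4)=-11; μ^(5)=-13; μ^(6)=-17

((0, 0, 0, 0, 1); (0, 0, 0, 1, 0); (1, 0, 0, 0, 0); (1, 1, 0, 0, 0); (2, 2, 2, 0, 0); (0, 1, 0, 0, 0))


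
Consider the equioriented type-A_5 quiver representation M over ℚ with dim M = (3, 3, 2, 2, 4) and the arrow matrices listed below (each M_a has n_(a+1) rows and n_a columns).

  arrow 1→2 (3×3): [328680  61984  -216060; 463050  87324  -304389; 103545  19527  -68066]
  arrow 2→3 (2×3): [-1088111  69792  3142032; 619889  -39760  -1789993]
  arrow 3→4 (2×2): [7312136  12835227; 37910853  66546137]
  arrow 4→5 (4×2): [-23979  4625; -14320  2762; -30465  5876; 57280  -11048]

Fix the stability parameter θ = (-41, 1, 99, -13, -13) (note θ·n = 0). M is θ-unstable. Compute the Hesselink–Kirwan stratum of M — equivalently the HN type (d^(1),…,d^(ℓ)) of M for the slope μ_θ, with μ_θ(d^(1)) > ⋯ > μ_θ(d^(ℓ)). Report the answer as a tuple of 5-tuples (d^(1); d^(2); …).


Via rank(M_{q-1}∘⋯∘M_p): M ≅ I[1,1], I[1,5]^2, I[2,2], I[5,5]^2.
μ_θ-semistable layers: μ^(1)=73/3; μ^(2)=1; μ^(3)=-13; μ^(4)=-41

((0, 0, 2, 2, 2); (0, 3, 0, 0, 0); (0, 0, 0, 0, 2); (3, 0, 0, 0, 0))


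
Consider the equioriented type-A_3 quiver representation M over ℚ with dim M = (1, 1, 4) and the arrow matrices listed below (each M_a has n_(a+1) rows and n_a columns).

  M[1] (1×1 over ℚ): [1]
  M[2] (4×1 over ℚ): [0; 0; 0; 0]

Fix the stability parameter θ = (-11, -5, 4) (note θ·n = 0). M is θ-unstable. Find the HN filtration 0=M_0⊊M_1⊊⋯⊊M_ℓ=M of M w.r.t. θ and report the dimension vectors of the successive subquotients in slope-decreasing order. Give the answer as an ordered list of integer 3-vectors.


Via rank(M_{q-1}∘⋯∘M_p): M ≅ I[1,2], I[3,3]^4.
μ_θ-semistable layers: μ^(1)=4; μ^(2)=-5; μ^(3)=-11

((0, 0, 4); (0, 1, 0); (1, 0, 0))


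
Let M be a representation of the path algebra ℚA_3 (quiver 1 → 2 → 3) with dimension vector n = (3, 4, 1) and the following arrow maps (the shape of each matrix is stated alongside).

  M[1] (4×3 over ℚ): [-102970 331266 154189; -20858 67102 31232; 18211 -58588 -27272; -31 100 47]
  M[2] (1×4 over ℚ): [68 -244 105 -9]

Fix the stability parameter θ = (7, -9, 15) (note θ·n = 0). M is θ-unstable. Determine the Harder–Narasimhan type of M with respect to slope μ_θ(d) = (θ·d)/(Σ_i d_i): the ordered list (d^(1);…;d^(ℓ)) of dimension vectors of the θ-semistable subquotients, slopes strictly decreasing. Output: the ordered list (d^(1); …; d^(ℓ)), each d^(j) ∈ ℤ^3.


Interval decomposition of M: I[1,2]^2, I[1,3], I[2,2].
HN type (ℓ=3): μ^(1)=15; μ^(2)=-1; μ^(3)=-9

((0, 0, 1); (3, 3, 0); (0, 1, 0))


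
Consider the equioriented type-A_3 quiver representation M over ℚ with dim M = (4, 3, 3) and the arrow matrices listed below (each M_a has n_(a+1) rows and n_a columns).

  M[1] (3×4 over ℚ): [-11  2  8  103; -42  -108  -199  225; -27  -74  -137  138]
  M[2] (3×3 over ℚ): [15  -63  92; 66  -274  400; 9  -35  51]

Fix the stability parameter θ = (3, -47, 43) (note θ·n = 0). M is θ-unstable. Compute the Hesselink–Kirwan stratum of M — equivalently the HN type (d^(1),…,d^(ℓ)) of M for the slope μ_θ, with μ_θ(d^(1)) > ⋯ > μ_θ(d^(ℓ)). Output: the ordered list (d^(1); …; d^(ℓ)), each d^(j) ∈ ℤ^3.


Barcode: M ≅ I[1,1], I[1,2], I[1,3]^2, I[3,3]. HN layers by μ_θ (3 steps, strictly decreasing):
  μ^(1)=43; μ^(2)=3; μ^(3)=-22

((0, 0, 3); (1, 0, 0); (3, 3, 0))


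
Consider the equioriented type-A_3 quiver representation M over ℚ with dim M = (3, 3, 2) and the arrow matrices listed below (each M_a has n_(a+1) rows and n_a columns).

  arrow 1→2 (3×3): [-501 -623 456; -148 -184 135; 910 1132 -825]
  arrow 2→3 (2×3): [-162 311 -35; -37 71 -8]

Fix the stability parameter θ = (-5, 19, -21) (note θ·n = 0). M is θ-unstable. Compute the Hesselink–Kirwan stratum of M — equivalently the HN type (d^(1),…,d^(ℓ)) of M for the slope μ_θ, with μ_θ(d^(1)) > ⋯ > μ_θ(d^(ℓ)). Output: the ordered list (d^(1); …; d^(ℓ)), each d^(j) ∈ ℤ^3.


Barcode: M ≅ I[1,2], I[1,3]^2. HN layers by μ_θ (3 steps, strictly decreasing):
  μ^(1)=19; μ^(2)=-1; μ^(3)=-5

((0, 1, 0); (0, 2, 2); (3, 0, 0))


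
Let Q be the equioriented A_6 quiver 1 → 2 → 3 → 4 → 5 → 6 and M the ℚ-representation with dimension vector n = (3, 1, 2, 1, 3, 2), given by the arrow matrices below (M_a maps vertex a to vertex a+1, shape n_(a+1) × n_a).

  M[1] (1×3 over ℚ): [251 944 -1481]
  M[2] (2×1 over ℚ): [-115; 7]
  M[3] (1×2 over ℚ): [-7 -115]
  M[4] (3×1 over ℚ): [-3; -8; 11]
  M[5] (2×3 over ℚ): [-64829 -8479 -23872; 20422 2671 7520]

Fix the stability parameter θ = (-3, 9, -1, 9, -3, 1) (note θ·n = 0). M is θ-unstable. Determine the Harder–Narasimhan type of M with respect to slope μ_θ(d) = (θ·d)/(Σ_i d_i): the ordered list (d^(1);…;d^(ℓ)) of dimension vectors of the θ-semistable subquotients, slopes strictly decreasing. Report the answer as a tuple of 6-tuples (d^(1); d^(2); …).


Via rank(M_{q-1}∘⋯∘M_p): M ≅ I[1,1]^2, I[1,3], I[3,6], I[5,5], I[5,6].
μ_θ-semistable layers: μ^(1)=4; μ^(2)=7/3; μ^(3)=1; μ^(4)=-1; μ^(5)=-3

((0, 1, 1, 0, 0, 0); (0, 0, 0, 1, 1, 1); (0, 0, 0, 0, 0, 1); (0, 0, 1, 0, 0, 0); (3, 0, 0, 0, 2, 0))


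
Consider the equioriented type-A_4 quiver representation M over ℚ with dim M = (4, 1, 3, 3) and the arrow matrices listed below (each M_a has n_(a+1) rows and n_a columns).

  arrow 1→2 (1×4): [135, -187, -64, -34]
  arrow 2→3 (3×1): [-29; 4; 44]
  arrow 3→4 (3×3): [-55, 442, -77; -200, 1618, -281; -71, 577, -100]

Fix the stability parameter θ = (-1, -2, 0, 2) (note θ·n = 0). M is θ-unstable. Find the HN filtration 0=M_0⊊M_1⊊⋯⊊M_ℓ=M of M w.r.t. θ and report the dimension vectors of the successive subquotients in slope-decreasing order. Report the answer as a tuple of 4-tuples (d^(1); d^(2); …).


Interval decomposition of M: I[1,1]^3, I[1,4], I[3,4]^2.
HN type (ℓ=4): μ^(1)=2; μ^(2)=0; μ^(3)=-1; μ^(4)=-3/2

((0, 0, 0, 3); (0, 0, 3, 0); (3, 0, 0, 0); (1, 1, 0, 0))


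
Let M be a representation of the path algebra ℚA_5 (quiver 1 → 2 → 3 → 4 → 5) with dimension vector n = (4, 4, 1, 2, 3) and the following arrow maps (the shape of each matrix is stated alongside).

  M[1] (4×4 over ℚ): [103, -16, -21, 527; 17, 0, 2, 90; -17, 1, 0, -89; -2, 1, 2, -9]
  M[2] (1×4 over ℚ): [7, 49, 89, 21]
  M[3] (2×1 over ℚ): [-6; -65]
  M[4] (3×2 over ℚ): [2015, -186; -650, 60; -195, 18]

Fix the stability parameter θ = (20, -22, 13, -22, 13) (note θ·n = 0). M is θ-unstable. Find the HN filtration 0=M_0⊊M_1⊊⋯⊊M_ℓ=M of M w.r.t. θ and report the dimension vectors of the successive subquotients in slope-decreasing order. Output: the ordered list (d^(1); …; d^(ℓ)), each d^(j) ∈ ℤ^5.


Barcode: M ≅ I[1,2]^3, I[1,4], I[4,5], I[5,5]^2. HN layers by μ_θ (4 steps, strictly decreasing):
  μ^(1)=13; μ^(2)=-1; μ^(3)=-11/4; μ^(4)=-22

((0, 0, 0, 0, 3); (3, 3, 0, 0, 0); (1, 1, 1, 1, 0); (0, 0, 0, 1, 0))


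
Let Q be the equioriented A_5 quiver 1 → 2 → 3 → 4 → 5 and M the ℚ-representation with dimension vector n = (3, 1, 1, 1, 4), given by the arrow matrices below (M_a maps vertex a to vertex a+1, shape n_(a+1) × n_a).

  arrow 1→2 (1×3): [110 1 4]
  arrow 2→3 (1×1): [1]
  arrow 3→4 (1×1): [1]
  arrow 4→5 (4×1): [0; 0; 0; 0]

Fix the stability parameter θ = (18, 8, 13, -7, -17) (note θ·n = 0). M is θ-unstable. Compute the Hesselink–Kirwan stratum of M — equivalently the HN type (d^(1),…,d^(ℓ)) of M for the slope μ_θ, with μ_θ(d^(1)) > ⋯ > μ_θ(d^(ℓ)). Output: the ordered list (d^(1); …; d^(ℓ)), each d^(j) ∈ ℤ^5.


Barcode: M ≅ I[1,1]^2, I[1,4], I[5,5]^4. HN layers by μ_θ (3 steps, strictly decreasing):
  μ^(1)=18; μ^(2)=8; μ^(3)=-17

((2, 0, 0, 0, 0); (1, 1, 1, 1, 0); (0, 0, 0, 0, 4))


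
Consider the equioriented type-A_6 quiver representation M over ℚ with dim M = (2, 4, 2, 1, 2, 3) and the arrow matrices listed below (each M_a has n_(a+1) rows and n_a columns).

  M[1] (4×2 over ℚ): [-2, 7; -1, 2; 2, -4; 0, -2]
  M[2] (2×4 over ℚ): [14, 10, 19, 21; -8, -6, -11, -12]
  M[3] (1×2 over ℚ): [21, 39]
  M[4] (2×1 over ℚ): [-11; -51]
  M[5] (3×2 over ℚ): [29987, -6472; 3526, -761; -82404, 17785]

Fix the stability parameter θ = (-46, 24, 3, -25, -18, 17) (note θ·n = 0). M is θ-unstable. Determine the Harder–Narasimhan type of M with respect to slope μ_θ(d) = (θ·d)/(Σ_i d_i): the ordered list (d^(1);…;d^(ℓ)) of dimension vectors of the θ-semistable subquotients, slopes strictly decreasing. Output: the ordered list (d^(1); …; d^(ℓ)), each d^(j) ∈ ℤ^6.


Via rank(M_{q-1}∘⋯∘M_p): M ≅ I[1,2]^2, I[2,3], I[2,6], I[5,6], I[6,6].
μ_θ-semistable layers: μ^(1)=24; μ^(2)=17; μ^(3)=27/2; μ^(4)=-4; μ^(5)=-18; μ^(6)=-46

((0, 2, 0, 0, 0, 0); (0, 0, 0, 0, 0, 3); (0, 1, 1, 0, 0, 0); (0, 1, 1, 1, 1, 0); (0, 0, 0, 0, 1, 0); (2, 0, 0, 0, 0, 0))


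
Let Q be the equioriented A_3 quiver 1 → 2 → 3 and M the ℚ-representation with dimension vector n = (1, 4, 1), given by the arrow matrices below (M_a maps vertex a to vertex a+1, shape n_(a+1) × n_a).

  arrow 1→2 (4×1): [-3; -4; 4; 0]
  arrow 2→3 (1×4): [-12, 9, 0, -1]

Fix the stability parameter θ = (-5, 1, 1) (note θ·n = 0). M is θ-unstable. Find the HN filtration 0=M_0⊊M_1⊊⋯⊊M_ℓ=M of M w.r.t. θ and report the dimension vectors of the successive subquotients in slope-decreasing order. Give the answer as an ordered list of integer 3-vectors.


Interval decomposition of M: I[1,2], I[2,2]^2, I[2,3].
HN type (ℓ=2): μ^(1)=1; μ^(2)=-5

((0, 4, 1); (1, 0, 0))


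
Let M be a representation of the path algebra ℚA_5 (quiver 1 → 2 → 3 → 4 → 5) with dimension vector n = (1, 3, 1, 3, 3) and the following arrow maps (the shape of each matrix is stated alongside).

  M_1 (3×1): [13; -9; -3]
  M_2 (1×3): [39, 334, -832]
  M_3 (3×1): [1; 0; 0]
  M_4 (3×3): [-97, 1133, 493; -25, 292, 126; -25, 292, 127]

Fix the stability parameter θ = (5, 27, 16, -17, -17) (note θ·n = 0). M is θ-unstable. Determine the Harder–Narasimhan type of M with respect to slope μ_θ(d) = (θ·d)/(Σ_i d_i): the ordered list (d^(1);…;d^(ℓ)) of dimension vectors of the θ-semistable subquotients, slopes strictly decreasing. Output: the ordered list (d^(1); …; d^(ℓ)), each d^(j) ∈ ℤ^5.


Via rank(M_{q-1}∘⋯∘M_p): M ≅ I[1,5], I[2,2]^2, I[4,5]^2.
μ_θ-semistable layers: μ^(1)=27; μ^(2)=14/5; μ^(3)=-17

((0, 2, 0, 0, 0); (1, 1, 1, 1, 1); (0, 0, 0, 2, 2))


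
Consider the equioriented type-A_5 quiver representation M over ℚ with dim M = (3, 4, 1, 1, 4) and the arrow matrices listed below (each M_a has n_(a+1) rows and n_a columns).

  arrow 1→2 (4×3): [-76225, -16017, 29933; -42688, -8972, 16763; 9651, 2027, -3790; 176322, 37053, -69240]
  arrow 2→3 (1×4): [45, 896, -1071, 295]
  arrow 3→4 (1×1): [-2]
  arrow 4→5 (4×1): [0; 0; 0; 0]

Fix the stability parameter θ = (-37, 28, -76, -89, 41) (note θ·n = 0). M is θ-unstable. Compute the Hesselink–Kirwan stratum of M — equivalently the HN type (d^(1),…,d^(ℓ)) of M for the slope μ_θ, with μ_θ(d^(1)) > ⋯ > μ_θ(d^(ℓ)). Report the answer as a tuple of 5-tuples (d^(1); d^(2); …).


Barcode: M ≅ I[1,2]^2, I[1,4], I[2,2], I[5,5]^4. HN layers by μ_θ (4 steps, strictly decreasing):
  μ^(1)=41; μ^(2)=28; μ^(3)=-37; μ^(4)=-87/2

((0, 0, 0, 0, 4); (0, 3, 0, 0, 0); (2, 0, 0, 0, 0); (1, 1, 1, 1, 0))


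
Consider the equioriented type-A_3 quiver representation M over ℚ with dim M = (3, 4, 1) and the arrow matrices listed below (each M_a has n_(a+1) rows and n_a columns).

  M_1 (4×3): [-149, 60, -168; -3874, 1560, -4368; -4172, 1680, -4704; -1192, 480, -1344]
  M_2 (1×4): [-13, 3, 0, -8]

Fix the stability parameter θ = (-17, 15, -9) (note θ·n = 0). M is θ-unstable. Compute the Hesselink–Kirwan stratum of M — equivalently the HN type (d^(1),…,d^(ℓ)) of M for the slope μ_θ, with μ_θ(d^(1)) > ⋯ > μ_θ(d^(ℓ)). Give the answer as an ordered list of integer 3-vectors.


Barcode: M ≅ I[1,1]^2, I[1,3], I[2,2]^3. HN layers by μ_θ (3 steps, strictly decreasing):
  μ^(1)=15; μ^(2)=3; μ^(3)=-17

((0, 3, 0); (0, 1, 1); (3, 0, 0))


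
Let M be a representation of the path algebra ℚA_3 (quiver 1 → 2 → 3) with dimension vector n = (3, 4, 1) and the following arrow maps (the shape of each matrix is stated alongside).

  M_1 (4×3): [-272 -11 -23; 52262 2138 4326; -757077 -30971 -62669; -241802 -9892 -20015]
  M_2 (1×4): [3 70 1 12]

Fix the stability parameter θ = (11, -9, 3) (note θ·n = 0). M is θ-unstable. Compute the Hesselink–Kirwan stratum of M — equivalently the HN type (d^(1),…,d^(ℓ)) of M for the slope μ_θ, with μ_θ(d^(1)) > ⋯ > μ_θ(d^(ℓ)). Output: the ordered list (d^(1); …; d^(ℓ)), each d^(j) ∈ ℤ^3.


Interval decomposition of M: I[1,2]^2, I[1,3], I[2,2].
HN type (ℓ=3): μ^(1)=3; μ^(2)=1; μ^(3)=-9

((0, 0, 1); (3, 3, 0); (0, 1, 0))


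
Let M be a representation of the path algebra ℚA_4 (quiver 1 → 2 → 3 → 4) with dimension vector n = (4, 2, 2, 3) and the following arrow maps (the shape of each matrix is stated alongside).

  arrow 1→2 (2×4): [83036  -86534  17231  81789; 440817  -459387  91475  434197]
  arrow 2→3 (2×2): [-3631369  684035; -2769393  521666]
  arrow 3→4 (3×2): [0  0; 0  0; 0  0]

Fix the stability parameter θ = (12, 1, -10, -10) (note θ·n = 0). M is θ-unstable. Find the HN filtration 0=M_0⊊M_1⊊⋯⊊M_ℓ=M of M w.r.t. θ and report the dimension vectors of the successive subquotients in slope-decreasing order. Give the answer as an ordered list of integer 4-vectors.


Via rank(M_{q-1}∘⋯∘M_p): M ≅ I[1,1]^2, I[1,3]^2, I[4,4]^3.
μ_θ-semistable layers: μ^(1)=12; μ^(2)=1; μ^(3)=-10

((2, 0, 0, 0); (2, 2, 2, 0); (0, 0, 0, 3))


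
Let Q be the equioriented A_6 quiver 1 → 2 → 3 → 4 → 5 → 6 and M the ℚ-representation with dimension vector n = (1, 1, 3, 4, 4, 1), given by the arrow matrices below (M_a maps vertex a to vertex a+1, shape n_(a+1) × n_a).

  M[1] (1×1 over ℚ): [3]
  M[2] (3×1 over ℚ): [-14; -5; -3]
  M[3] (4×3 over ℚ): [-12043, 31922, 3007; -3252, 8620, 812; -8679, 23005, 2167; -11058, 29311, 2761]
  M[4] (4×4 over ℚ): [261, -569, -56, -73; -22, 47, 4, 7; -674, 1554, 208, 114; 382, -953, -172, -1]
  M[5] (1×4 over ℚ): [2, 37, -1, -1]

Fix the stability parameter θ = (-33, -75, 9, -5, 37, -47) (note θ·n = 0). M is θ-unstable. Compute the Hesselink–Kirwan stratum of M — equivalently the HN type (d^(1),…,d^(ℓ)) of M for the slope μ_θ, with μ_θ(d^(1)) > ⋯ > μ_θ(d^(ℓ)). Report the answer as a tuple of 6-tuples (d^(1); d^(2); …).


Barcode: M ≅ I[1,5], I[3,4], I[3,5], I[4,4], I[5,5], I[5,6]. HN layers by μ_θ (4 steps, strictly decreasing):
  μ^(1)=37; μ^(2)=2; μ^(3)=-5; μ^(4)=-54

((0, 0, 0, 0, 3, 0); (0, 0, 3, 3, 0, 0); (0, 0, 0, 1, 1, 1); (1, 1, 0, 0, 0, 0))


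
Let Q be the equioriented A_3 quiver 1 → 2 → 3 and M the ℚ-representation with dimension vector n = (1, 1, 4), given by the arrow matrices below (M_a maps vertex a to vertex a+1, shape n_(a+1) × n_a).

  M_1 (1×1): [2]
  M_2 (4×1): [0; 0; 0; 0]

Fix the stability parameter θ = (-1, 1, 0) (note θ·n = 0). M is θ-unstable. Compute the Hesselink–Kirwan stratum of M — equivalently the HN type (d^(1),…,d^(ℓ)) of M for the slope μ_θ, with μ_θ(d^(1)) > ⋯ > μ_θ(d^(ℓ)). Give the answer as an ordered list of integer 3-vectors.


Interval decomposition of M: I[1,2], I[3,3]^4.
HN type (ℓ=3): μ^(1)=1; μ^(2)=0; μ^(3)=-1

((0, 1, 0); (0, 0, 4); (1, 0, 0))


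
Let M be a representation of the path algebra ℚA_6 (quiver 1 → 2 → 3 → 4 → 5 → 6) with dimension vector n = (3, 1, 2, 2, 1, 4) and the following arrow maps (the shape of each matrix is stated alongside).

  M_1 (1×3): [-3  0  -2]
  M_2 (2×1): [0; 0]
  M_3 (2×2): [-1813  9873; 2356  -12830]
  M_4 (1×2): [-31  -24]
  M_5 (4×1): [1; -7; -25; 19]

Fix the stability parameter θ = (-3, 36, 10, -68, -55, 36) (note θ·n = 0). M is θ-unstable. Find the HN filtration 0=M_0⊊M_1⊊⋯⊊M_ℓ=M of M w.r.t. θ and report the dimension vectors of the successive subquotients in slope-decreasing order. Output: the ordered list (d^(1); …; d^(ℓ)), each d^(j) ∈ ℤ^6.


Via rank(M_{q-1}∘⋯∘M_p): M ≅ I[1,1]^2, I[1,2], I[3,4], I[3,6], I[6,6]^3.
μ_θ-semistable layers: μ^(1)=36; μ^(2)=-3; μ^(3)=-29; μ^(4)=-113/3

((0, 1, 0, 0, 0, 4); (3, 0, 0, 0, 0, 0); (0, 0, 1, 1, 0, 0); (0, 0, 1, 1, 1, 0))


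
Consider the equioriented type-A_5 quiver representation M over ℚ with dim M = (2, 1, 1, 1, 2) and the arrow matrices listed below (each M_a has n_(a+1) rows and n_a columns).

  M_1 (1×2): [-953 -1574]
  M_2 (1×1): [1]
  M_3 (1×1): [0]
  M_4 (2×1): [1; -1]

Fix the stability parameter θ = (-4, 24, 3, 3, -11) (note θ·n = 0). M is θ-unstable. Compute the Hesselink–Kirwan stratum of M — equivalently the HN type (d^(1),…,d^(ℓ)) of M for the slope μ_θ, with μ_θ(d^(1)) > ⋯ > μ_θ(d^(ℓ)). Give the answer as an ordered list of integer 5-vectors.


Via rank(M_{q-1}∘⋯∘M_p): M ≅ I[1,1], I[1,3], I[4,5], I[5,5].
μ_θ-semistable layers: μ^(1)=27/2; μ^(2)=-4; μ^(3)=-11

((0, 1, 1, 0, 0); (2, 0, 0, 1, 1); (0, 0, 0, 0, 1))


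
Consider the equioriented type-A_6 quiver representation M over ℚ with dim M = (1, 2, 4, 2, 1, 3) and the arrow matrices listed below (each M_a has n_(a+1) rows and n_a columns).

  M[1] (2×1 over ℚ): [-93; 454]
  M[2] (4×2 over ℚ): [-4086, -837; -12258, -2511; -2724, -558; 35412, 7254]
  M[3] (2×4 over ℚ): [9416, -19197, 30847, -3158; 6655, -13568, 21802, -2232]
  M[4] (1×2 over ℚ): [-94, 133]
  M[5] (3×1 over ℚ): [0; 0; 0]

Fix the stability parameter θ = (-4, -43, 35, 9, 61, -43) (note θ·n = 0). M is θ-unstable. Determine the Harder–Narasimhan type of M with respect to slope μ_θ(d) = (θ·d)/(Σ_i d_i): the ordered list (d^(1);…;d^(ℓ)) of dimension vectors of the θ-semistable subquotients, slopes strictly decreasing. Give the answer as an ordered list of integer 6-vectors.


Via rank(M_{q-1}∘⋯∘M_p): M ≅ I[1,2], I[2,5], I[3,3]^2, I[3,4], I[6,6]^3.
μ_θ-semistable layers: μ^(1)=61; μ^(2)=35; μ^(3)=22; μ^(4)=-47/2; μ^(5)=-43

((0, 0, 0, 0, 1, 0); (0, 0, 2, 0, 0, 0); (0, 0, 2, 2, 0, 0); (1, 1, 0, 0, 0, 0); (0, 1, 0, 0, 0, 3))


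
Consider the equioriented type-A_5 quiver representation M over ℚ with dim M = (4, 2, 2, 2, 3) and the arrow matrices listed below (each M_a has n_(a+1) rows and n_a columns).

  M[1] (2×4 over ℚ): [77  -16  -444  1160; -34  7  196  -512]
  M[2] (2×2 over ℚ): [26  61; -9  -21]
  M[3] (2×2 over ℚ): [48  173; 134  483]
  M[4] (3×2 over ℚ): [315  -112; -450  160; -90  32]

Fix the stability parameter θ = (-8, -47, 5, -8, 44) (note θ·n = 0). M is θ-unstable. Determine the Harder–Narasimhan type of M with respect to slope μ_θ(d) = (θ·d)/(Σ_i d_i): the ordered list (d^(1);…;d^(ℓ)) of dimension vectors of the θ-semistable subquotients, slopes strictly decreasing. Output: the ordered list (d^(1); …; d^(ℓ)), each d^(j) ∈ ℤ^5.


Via rank(M_{q-1}∘⋯∘M_p): M ≅ I[1,1]^2, I[1,4], I[1,5], I[5,5]^2.
μ_θ-semistable layers: μ^(1)=44; μ^(2)=-3/2; μ^(3)=-8; μ^(4)=-55/2

((0, 0, 0, 0, 3); (0, 0, 2, 2, 0); (2, 0, 0, 0, 0); (2, 2, 0, 0, 0))


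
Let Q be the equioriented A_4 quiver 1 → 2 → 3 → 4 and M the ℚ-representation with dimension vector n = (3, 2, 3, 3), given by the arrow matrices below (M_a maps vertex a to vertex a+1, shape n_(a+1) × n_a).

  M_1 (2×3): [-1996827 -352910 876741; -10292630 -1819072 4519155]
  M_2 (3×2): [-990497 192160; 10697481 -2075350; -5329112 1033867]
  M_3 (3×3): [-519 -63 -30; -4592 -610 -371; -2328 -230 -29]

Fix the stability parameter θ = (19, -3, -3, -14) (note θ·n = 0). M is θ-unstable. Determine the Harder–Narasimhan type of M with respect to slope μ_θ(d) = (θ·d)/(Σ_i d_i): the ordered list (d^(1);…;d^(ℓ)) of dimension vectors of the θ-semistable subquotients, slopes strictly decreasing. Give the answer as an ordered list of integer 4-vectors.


Barcode: M ≅ I[1,1], I[1,3], I[1,4], I[3,4], I[4,4]. HN layers by μ_θ (5 steps, strictly decreasing):
  μ^(1)=19; μ^(2)=13/3; μ^(3)=-1/4; μ^(4)=-17/2; μ^(5)=-14

((1, 0, 0, 0); (1, 1, 1, 0); (1, 1, 1, 1); (0, 0, 1, 1); (0, 0, 0, 1))


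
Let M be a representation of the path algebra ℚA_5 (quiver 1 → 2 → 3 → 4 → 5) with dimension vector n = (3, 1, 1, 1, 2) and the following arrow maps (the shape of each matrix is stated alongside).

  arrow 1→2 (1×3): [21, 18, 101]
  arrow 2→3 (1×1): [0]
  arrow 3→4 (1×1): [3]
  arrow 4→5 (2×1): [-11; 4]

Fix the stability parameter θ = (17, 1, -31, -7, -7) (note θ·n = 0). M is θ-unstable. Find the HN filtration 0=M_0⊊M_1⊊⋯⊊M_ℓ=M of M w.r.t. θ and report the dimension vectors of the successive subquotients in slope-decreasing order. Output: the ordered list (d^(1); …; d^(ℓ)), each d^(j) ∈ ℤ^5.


Barcode: M ≅ I[1,1]^2, I[1,2], I[3,5], I[5,5]. HN layers by μ_θ (4 steps, strictly decreasing):
  μ^(1)=17; μ^(2)=9; μ^(3)=-7; μ^(4)=-31

((2, 0, 0, 0, 0); (1, 1, 0, 0, 0); (0, 0, 0, 1, 2); (0, 0, 1, 0, 0))


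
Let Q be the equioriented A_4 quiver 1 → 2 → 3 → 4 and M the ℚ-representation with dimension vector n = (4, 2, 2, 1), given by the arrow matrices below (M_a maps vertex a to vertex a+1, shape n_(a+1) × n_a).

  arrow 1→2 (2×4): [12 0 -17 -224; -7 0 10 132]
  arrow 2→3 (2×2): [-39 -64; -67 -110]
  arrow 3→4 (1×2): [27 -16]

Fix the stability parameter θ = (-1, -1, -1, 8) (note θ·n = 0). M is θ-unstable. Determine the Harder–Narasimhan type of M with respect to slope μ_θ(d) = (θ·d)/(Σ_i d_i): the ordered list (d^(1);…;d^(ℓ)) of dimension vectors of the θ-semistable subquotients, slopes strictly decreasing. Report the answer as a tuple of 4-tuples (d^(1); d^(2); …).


Via rank(M_{q-1}∘⋯∘M_p): M ≅ I[1,1]^2, I[1,3], I[1,4].
μ_θ-semistable layers: μ^(1)=8; μ^(2)=-1

((0, 0, 0, 1); (4, 2, 2, 0))
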